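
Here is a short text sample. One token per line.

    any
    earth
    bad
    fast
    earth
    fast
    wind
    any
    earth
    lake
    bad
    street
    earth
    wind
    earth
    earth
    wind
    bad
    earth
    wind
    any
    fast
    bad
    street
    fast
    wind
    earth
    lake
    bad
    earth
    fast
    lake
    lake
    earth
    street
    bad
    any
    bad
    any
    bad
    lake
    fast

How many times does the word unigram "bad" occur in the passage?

8

Scanning the 42 tokens for "bad":
  position 3: bad
  position 11: bad
  position 18: bad
  position 23: bad
  position 29: bad
  position 36: bad
  position 38: bad
  position 40: bad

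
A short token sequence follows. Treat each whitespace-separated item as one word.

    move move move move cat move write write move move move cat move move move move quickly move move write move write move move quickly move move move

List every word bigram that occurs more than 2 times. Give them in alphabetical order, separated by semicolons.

move move; move write; write move

Bigram counts meeting the condition (more than 2 times):
  move move: 12
  move write: 3
  write move: 3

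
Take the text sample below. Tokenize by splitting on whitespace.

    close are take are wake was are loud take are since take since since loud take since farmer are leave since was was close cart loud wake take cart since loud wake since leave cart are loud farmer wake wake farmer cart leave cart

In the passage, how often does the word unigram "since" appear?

Scanning the 44 tokens for "since":
  position 11: since
  position 13: since
  position 14: since
  position 17: since
  position 21: since
  position 30: since
  position 33: since

7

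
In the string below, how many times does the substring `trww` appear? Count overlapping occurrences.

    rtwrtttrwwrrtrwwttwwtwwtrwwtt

3

Sliding a length-4 window over the 29 characters (26 positions):
  position 7–10: trww
  position 13–16: trww
  position 24–27: trww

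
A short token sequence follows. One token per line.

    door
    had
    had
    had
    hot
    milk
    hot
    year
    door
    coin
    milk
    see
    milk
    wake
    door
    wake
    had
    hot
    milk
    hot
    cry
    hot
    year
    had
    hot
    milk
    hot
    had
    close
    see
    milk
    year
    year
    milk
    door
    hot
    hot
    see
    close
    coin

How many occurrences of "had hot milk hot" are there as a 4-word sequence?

3

Scanning the 37 overlapping 4-gram windows for "had hot milk hot":
  position 4–7: had hot milk hot
  position 17–20: had hot milk hot
  position 24–27: had hot milk hot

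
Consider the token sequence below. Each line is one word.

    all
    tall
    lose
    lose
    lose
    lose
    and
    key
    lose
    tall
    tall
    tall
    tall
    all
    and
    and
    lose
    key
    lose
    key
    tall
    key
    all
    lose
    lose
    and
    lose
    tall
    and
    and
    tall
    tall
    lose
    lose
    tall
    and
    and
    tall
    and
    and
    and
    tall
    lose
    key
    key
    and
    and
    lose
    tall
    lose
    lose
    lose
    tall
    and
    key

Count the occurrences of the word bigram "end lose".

0

Scanning the 54 overlapping bigram windows for "end lose":
  (none found)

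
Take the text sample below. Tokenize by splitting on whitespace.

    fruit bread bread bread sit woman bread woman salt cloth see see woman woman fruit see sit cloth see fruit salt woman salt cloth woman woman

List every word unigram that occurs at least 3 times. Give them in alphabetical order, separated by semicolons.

bread; cloth; fruit; salt; see; woman

Unigram counts meeting the condition (at least 3 times):
  bread: 4
  cloth: 3
  fruit: 3
  salt: 3
  see: 4
  woman: 7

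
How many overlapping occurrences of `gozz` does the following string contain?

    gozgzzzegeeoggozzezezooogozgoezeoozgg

Sliding a length-4 window over the 37 characters (34 positions):
  position 14–17: gozz

1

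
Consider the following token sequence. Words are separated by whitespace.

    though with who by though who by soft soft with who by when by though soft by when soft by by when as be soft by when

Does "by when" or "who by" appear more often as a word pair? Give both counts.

"by when" (4 vs 3)

"by when": 4 occurrences
"who by": 3 occurrences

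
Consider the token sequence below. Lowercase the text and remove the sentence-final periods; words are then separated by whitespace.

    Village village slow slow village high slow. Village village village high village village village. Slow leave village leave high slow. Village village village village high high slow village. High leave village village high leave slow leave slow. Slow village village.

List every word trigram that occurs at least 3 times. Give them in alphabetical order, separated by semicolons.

high slow village; slow village village; village village high; village village village

Trigram counts meeting the condition (at least 3 times):
  high slow village: 3
  slow village village: 3
  village village high: 3
  village village village: 4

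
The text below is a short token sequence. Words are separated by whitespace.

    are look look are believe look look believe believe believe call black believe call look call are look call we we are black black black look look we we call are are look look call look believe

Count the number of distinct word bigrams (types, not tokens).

37 tokens → 36 bigram windows in total.
Repeated bigrams (each contributes count−1 duplicates):
  look look: 4
  are look: 3
  look call: 3
  believe believe: 2
  believe call: 2
  black black: 2
  call are: 2
  call look: 2
  … (2 more repeated)
14 duplicate windows → 36 − 14 = 22 distinct.

22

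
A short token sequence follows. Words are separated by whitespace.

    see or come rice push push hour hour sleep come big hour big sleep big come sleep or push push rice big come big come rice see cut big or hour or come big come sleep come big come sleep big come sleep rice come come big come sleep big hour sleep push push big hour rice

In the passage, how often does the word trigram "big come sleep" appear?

Scanning the 55 overlapping trigram windows for "big come sleep":
  position 15–17: big come sleep
  position 34–36: big come sleep
  position 38–40: big come sleep
  position 41–43: big come sleep
  position 47–49: big come sleep

5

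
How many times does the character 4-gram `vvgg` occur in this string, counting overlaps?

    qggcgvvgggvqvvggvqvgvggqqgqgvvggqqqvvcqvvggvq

Sliding a length-4 window over the 45 characters (42 positions):
  position 6–9: vvgg
  position 13–16: vvgg
  position 29–32: vvgg
  position 40–43: vvgg

4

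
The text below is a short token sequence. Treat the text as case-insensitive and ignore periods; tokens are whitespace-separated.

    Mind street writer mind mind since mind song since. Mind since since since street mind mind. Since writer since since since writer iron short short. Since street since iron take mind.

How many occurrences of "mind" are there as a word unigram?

Scanning the 31 tokens for "mind":
  position 1: mind
  position 4: mind
  position 5: mind
  position 7: mind
  position 10: mind
  position 15: mind
  position 16: mind
  position 31: mind

8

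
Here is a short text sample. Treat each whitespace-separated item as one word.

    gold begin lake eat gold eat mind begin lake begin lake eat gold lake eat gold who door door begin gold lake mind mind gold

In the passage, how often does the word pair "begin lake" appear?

Scanning the 24 overlapping bigram windows for "begin lake":
  position 2–3: begin lake
  position 8–9: begin lake
  position 10–11: begin lake

3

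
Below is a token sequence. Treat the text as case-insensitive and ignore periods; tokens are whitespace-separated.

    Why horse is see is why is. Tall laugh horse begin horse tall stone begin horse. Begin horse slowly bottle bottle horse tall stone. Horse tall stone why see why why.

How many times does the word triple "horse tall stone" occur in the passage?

3

Scanning the 29 overlapping trigram windows for "horse tall stone":
  position 12–14: horse tall stone
  position 22–24: horse tall stone
  position 25–27: horse tall stone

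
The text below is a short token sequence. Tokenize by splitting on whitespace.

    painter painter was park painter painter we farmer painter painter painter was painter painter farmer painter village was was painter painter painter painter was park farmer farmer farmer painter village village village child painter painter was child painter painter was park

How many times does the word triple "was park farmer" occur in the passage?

1

Scanning the 39 overlapping trigram windows for "was park farmer":
  position 24–26: was park farmer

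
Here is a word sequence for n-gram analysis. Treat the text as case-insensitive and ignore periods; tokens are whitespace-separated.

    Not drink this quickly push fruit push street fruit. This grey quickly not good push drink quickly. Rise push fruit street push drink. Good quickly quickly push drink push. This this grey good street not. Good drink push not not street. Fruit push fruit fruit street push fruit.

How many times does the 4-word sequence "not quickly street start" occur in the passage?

0

Scanning the 45 overlapping 4-gram windows for "not quickly street start":
  (none found)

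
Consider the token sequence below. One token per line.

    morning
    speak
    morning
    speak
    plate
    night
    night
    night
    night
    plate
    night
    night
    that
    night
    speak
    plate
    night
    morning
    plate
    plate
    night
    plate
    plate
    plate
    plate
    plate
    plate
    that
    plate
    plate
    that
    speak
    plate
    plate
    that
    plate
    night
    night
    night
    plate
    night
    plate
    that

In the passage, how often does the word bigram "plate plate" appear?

8

Scanning the 42 overlapping bigram windows for "plate plate":
  position 19–20: plate plate
  position 22–23: plate plate
  position 23–24: plate plate
  position 24–25: plate plate
  position 25–26: plate plate
  position 26–27: plate plate
  position 29–30: plate plate
  position 33–34: plate plate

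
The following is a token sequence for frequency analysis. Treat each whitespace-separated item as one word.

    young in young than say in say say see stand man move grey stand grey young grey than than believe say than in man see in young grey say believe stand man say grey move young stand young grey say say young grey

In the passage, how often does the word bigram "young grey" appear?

Scanning the 42 overlapping bigram windows for "young grey":
  position 16–17: young grey
  position 27–28: young grey
  position 38–39: young grey
  position 42–43: young grey

4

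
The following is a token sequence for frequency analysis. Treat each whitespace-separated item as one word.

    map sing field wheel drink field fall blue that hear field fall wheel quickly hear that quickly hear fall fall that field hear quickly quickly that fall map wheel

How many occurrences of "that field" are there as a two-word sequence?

1

Scanning the 28 overlapping bigram windows for "that field":
  position 21–22: that field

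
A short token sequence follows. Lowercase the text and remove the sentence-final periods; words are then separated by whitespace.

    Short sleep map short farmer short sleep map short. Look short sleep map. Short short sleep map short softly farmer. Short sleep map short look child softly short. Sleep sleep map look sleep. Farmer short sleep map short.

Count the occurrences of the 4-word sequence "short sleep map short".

Scanning the 35 overlapping 4-gram windows for "short sleep map short":
  position 1–4: short sleep map short
  position 6–9: short sleep map short
  position 11–14: short sleep map short
  position 15–18: short sleep map short
  position 21–24: short sleep map short
  position 35–38: short sleep map short

6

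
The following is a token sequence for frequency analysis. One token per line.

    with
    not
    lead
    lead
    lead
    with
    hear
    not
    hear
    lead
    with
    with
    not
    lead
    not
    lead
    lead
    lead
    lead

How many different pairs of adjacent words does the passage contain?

10

19 tokens → 18 bigram windows in total.
Repeated bigrams (each contributes count−1 duplicates):
  lead lead: 5
  not lead: 3
  lead with: 2
  with not: 2
8 duplicate windows → 18 − 8 = 10 distinct.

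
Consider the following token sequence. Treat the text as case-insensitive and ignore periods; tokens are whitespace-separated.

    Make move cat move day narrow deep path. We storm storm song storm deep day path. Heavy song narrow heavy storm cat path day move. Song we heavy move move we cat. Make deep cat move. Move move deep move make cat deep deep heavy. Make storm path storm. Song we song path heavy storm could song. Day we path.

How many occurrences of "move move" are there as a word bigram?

Scanning the 59 overlapping bigram windows for "move move":
  position 29–30: move move
  position 36–37: move move
  position 37–38: move move

3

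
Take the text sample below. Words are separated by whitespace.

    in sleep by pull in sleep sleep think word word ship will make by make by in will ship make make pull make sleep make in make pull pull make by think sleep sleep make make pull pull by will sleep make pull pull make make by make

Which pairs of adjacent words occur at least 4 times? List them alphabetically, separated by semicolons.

Bigram counts meeting the condition (at least 4 times):
  make by: 4
  make pull: 4

make by; make pull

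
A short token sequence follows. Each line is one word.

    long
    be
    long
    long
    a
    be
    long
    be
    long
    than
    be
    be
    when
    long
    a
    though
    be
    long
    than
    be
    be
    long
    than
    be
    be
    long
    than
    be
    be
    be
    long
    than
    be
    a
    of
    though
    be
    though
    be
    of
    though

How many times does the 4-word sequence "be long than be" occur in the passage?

Scanning the 38 overlapping 4-gram windows for "be long than be":
  position 8–11: be long than be
  position 17–20: be long than be
  position 21–24: be long than be
  position 25–28: be long than be
  position 30–33: be long than be

5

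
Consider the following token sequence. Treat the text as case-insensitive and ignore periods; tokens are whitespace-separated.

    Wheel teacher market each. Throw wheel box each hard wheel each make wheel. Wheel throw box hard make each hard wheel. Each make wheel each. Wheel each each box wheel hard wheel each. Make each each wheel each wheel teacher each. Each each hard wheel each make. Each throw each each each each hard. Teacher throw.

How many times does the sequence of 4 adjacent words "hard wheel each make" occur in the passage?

Scanning the 53 overlapping 4-gram windows for "hard wheel each make":
  position 9–12: hard wheel each make
  position 20–23: hard wheel each make
  position 31–34: hard wheel each make
  position 44–47: hard wheel each make

4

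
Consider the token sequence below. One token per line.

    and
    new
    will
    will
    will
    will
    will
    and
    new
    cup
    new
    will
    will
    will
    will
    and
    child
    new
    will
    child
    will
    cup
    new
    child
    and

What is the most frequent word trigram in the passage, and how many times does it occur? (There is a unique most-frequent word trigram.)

Trigram frequencies (highest first):
  will will will: 5
  new will will: 2
  will will and: 2
  and new will: 1
  will and new: 1
  and new cup: 1
  … (11 more, each ≤ 1)

"will will will", 5 times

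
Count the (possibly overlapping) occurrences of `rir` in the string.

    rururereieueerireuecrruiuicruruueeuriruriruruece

Sliding a length-3 window over the 48 characters (46 positions):
  position 14–16: rir
  position 36–38: rir
  position 40–42: rir

3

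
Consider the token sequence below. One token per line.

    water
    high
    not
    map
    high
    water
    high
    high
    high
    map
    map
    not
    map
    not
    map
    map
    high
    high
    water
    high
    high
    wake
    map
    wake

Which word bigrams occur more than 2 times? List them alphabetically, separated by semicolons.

high high; not map; water high

Bigram counts meeting the condition (more than 2 times):
  high high: 4
  not map: 3
  water high: 3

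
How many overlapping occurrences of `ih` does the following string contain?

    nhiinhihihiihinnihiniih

Sliding a length-2 window over the 23 characters (22 positions):
  position 7–8: ih
  position 9–10: ih
  position 12–13: ih
  position 17–18: ih
  position 22–23: ih

5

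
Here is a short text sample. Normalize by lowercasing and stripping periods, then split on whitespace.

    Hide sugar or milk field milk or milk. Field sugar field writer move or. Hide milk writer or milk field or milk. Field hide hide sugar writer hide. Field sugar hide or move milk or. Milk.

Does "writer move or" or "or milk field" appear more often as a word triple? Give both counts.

"or milk field" (4 vs 1)

"writer move or": 1 occurrence
"or milk field": 4 occurrences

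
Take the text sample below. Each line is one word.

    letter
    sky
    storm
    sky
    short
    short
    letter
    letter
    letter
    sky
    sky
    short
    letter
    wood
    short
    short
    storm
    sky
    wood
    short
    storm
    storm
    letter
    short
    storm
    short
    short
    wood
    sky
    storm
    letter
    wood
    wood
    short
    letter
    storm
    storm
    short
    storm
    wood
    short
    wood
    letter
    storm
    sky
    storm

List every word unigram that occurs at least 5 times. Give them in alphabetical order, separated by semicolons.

Unigram counts meeting the condition (at least 5 times):
  letter: 9
  short: 12
  sky: 7
  storm: 11
  wood: 7

letter; short; sky; storm; wood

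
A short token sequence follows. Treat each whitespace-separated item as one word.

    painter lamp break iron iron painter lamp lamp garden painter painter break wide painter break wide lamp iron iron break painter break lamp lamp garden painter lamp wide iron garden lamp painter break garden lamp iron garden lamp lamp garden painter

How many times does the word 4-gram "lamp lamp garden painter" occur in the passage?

Scanning the 38 overlapping 4-gram windows for "lamp lamp garden painter":
  position 7–10: lamp lamp garden painter
  position 23–26: lamp lamp garden painter
  position 38–41: lamp lamp garden painter

3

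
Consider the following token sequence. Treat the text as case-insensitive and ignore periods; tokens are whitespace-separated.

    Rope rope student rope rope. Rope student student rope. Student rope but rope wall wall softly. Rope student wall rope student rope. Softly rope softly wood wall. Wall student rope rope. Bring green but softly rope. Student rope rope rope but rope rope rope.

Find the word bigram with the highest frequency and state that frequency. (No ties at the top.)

Bigram frequencies (highest first):
  rope rope: 8
  rope student: 6
  student rope: 6
  softly rope: 3
  rope but: 2
  but rope: 2
  … (14 more, each ≤ 2)

"rope rope", 8 times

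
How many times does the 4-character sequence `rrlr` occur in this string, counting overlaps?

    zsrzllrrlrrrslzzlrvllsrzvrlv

Sliding a length-4 window over the 28 characters (25 positions):
  position 7–10: rrlr

1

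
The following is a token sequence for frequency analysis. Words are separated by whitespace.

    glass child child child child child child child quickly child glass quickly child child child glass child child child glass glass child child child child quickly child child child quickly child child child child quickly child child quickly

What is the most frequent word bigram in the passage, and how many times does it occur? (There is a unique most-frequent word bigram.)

Bigram frequencies (highest first):
  child child: 19
  child quickly: 5
  quickly child: 5
  glass child: 3
  child glass: 3
  glass quickly: 1
  … (1 more, each ≤ 1)

"child child", 19 times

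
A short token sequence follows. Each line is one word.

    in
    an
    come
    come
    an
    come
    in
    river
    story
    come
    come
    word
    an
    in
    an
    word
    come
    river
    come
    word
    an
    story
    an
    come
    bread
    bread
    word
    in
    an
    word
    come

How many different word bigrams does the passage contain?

21

31 tokens → 30 bigram windows in total.
Repeated bigrams (each contributes count−1 duplicates):
  an come: 3
  in an: 3
  an word: 2
  come come: 2
  come word: 2
  word an: 2
  word come: 2
9 duplicate windows → 30 − 9 = 21 distinct.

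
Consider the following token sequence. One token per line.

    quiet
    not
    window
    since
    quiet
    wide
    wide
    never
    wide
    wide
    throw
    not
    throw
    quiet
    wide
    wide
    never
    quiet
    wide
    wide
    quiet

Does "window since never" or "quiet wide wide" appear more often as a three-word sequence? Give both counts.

"quiet wide wide" (3 vs 0)

"window since never": 0 occurrences
"quiet wide wide": 3 occurrences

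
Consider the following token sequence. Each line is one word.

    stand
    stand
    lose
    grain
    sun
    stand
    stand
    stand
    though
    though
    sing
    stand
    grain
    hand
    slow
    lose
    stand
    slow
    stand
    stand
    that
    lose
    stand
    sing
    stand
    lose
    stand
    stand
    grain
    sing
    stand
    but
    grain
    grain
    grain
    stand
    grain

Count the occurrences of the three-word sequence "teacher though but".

0

Scanning the 35 overlapping trigram windows for "teacher though but":
  (none found)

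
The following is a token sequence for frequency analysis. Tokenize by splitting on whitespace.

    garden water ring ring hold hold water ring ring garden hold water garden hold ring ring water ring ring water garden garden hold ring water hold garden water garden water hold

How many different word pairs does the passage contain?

14

31 tokens → 30 bigram windows in total.
Repeated bigrams (each contributes count−1 duplicates):
  ring ring: 4
  garden hold: 3
  garden water: 3
  ring water: 3
  water garden: 3
  water ring: 3
  hold ring: 2
  hold water: 2
  … (1 more repeated)
16 duplicate windows → 30 − 16 = 14 distinct.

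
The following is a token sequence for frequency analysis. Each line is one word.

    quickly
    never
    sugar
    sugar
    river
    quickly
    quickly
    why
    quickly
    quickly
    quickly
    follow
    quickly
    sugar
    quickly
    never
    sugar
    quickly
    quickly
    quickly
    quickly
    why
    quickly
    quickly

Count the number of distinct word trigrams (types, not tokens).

24 tokens → 22 trigram windows in total.
Repeated trigrams (each contributes count−1 duplicates):
  quickly quickly quickly: 3
  quickly never sugar: 2
  quickly quickly why: 2
  quickly why quickly: 2
  why quickly quickly: 2
6 duplicate windows → 22 − 6 = 16 distinct.

16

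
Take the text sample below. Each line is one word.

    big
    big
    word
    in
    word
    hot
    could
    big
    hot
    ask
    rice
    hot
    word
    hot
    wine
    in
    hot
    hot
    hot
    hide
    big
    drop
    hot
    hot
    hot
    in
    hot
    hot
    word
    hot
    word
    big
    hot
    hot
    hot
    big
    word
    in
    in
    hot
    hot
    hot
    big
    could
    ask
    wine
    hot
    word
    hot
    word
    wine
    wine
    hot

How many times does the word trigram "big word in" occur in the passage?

2

Scanning the 51 overlapping trigram windows for "big word in":
  position 2–4: big word in
  position 36–38: big word in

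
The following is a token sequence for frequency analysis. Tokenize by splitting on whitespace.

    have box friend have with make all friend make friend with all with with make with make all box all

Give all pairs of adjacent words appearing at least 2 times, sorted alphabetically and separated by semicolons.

Bigram counts meeting the condition (at least 2 times):
  make all: 2
  with make: 3

make all; with make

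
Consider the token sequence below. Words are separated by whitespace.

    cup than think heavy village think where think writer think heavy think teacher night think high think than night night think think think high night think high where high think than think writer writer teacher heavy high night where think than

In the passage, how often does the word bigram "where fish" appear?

Scanning the 40 overlapping bigram windows for "where fish":
  (none found)

0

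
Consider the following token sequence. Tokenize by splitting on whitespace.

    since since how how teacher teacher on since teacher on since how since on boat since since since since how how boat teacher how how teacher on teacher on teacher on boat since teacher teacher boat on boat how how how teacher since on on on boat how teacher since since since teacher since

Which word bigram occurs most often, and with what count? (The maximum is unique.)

Bigram frequencies (highest first):
  since since: 6
  how how: 5
  teacher on: 5
  how teacher: 4
  on boat: 4
  since how: 3
  … (15 more, each ≤ 3)

"since since", 6 times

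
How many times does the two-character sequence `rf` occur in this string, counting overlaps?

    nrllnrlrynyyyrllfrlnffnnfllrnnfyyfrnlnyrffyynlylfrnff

1

Sliding a length-2 window over the 53 characters (52 positions):
  position 40–41: rf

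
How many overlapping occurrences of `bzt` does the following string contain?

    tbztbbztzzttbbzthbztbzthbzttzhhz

6

Sliding a length-3 window over the 32 characters (30 positions):
  position 2–4: bzt
  position 6–8: bzt
  position 14–16: bzt
  position 18–20: bzt
  position 21–23: bzt
  position 25–27: bzt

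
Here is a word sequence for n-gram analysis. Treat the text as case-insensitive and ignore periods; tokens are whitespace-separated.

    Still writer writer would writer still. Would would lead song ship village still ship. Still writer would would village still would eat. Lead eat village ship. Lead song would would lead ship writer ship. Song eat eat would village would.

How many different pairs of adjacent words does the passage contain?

30

40 tokens → 39 bigram windows in total.
Repeated bigrams (each contributes count−1 duplicates):
  would would: 3
  lead song: 2
  still would: 2
  still writer: 2
  village still: 2
  would lead: 2
  would village: 2
  writer would: 2
9 duplicate windows → 39 − 9 = 30 distinct.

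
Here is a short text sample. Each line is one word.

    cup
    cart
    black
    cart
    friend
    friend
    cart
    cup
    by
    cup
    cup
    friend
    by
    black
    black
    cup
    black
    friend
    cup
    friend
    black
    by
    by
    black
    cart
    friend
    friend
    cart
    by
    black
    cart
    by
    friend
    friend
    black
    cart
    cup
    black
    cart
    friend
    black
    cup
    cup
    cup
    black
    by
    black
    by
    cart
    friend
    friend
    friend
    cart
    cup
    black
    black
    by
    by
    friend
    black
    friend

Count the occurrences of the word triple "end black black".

Scanning the 59 overlapping trigram windows for "end black black":
  (none found)

0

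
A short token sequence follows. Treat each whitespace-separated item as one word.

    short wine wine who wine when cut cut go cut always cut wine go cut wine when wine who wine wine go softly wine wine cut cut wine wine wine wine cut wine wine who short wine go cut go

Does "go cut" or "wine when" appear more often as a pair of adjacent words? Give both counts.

"go cut" (3 vs 2)

"go cut": 3 occurrences
"wine when": 2 occurrences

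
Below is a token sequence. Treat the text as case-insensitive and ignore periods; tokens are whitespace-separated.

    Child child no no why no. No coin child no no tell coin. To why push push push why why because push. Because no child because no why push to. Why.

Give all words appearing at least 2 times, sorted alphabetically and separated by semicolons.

Unigram counts meeting the condition (at least 2 times):
  because: 3
  child: 4
  coin: 2
  no: 8
  push: 5
  to: 2
  why: 6

because; child; coin; no; push; to; why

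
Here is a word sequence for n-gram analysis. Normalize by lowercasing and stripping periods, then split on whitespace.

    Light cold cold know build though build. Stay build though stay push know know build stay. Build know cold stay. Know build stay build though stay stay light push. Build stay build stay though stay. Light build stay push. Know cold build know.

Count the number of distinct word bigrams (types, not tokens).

23

43 tokens → 42 bigram windows in total.
Repeated bigrams (each contributes count−1 duplicates):
  build stay: 6
  stay build: 4
  build though: 3
  know build: 3
  though stay: 3
  build know: 2
  know cold: 2
  push know: 2
  … (2 more repeated)
19 duplicate windows → 42 − 19 = 23 distinct.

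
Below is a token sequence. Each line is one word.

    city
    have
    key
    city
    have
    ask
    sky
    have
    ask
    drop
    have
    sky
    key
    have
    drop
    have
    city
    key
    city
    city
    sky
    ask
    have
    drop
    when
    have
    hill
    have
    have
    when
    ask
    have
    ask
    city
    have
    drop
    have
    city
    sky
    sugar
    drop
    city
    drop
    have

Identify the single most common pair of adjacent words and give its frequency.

Bigram frequencies (highest first):
  drop have: 4
  city have: 3
  have ask: 3
  have drop: 3
  key city: 2
  have city: 2
  … (24 more, each ≤ 2)

"drop have", 4 times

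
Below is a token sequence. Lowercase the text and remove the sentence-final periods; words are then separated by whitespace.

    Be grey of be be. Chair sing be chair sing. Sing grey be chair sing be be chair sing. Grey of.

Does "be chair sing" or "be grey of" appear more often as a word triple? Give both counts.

"be chair sing" (4 vs 1)

"be chair sing": 4 occurrences
"be grey of": 1 occurrence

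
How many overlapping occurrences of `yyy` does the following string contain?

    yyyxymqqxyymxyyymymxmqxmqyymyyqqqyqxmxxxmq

2

Sliding a length-3 window over the 42 characters (40 positions):
  position 1–3: yyy
  position 14–16: yyy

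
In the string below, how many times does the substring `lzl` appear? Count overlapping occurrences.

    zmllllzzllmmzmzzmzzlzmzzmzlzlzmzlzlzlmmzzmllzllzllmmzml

Sliding a length-3 window over the 55 characters (53 positions):
  position 27–29: lzl
  position 33–35: lzl
  position 35–37: lzl
  position 44–46: lzl
  position 47–49: lzl

5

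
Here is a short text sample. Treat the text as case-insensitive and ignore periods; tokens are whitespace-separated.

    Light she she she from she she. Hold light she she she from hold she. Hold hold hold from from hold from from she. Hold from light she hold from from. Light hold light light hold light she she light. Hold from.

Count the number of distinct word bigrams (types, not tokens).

42 tokens → 41 bigram windows in total.
Repeated bigrams (each contributes count−1 duplicates):
  she she: 6
  hold from: 5
  light she: 4
  she hold: 4
  from from: 3
  hold light: 3
  light hold: 3
  from hold: 2
  … (4 more repeated)
26 duplicate windows → 41 − 26 = 15 distinct.

15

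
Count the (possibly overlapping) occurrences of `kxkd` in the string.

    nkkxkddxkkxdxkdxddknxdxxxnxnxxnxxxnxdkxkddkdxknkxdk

2

Sliding a length-4 window over the 51 characters (48 positions):
  position 3–6: kxkd
  position 38–41: kxkd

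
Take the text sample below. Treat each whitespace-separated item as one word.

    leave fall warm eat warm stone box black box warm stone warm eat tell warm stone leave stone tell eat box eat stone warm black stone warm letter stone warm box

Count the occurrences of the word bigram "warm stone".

3

Scanning the 30 overlapping bigram windows for "warm stone":
  position 5–6: warm stone
  position 10–11: warm stone
  position 15–16: warm stone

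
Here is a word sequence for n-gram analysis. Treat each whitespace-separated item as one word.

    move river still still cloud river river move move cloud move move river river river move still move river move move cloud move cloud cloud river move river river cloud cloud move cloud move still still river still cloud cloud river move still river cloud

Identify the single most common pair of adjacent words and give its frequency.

"river move", 5 times

Bigram frequencies (highest first):
  river move: 5
  move river: 4
  river river: 4
  move cloud: 4
  cloud move: 4
  cloud river: 3
  … (9 more, each ≤ 3)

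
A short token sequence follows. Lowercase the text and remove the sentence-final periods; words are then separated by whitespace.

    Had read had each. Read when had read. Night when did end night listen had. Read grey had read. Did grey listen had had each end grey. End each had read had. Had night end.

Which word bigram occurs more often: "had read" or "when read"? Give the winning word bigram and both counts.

"had read" (5 vs 0)

"had read": 5 occurrences
"when read": 0 occurrences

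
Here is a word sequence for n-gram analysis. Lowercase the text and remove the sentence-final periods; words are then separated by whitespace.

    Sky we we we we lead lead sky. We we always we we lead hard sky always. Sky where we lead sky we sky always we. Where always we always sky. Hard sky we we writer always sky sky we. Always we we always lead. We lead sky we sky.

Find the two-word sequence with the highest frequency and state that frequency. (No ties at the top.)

Bigram frequencies (highest first):
  we we: 7
  sky we: 6
  we lead: 4
  we always: 4
  always we: 4
  lead sky: 3
  … (16 more, each ≤ 3)

"we we", 7 times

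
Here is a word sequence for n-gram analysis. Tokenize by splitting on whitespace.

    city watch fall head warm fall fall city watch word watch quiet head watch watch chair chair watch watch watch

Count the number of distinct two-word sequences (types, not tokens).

16

20 tokens → 19 bigram windows in total.
Repeated bigrams (each contributes count−1 duplicates):
  watch watch: 3
  city watch: 2
3 duplicate windows → 19 − 3 = 16 distinct.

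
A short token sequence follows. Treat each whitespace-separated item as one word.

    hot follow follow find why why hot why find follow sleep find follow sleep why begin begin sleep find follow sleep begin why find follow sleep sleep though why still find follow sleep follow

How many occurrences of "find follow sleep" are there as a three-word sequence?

5

Scanning the 32 overlapping trigram windows for "find follow sleep":
  position 9–11: find follow sleep
  position 12–14: find follow sleep
  position 19–21: find follow sleep
  position 24–26: find follow sleep
  position 31–33: find follow sleep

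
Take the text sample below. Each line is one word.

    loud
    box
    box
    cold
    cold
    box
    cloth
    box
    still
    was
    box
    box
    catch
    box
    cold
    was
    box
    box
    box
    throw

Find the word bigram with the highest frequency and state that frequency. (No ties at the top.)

"box box", 4 times

Bigram frequencies (highest first):
  box box: 4
  box cold: 2
  was box: 2
  loud box: 1
  cold cold: 1
  cold box: 1
  … (8 more, each ≤ 1)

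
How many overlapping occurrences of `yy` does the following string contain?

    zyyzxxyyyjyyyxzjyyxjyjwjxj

Sliding a length-2 window over the 26 characters (25 positions):
  position 2–3: yy
  position 7–8: yy
  position 8–9: yy
  position 11–12: yy
  position 12–13: yy
  position 17–18: yy

6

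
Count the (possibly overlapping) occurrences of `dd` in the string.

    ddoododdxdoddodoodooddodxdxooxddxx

5

Sliding a length-2 window over the 34 characters (33 positions):
  position 1–2: dd
  position 7–8: dd
  position 12–13: dd
  position 21–22: dd
  position 31–32: dd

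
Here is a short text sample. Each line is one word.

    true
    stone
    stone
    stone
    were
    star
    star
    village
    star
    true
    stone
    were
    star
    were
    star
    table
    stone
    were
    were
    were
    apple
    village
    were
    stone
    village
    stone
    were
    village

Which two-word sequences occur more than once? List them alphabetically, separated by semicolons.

stone stone; stone were; true stone; were star; were were

Bigram counts meeting the condition (more than once):
  stone stone: 2
  stone were: 4
  true stone: 2
  were star: 3
  were were: 2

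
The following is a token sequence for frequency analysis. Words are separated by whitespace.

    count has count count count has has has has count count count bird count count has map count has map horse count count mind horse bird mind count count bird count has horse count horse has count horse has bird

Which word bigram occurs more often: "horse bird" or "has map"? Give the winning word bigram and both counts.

"has map" (2 vs 1)

"horse bird": 1 occurrence
"has map": 2 occurrences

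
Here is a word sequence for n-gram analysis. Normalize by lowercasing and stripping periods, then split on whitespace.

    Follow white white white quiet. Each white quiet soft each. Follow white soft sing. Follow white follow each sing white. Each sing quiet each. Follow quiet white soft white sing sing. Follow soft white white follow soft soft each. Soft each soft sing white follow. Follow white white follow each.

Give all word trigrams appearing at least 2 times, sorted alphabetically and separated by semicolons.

Trigram counts meeting the condition (at least 2 times):
  follow white white: 2
  soft each soft: 2
  white follow each: 2
  white white follow: 2

follow white white; soft each soft; white follow each; white white follow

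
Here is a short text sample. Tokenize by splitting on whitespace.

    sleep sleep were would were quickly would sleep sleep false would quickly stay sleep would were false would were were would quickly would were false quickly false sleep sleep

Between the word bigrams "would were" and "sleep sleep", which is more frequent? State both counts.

"would were": 4 occurrences
"sleep sleep": 3 occurrences

"would were" (4 vs 3)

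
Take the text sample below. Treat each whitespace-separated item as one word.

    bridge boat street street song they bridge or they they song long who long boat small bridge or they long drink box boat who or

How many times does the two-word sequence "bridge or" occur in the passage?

2

Scanning the 24 overlapping bigram windows for "bridge or":
  position 7–8: bridge or
  position 17–18: bridge or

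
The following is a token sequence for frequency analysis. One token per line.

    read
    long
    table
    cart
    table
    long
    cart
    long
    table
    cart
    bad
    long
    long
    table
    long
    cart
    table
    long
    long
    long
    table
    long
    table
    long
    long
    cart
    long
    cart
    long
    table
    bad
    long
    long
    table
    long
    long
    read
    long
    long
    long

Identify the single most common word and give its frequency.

"long", 21 times

Unigram frequencies (highest first):
  long: 21
  table: 9
  cart: 6
  read: 2
  bad: 2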